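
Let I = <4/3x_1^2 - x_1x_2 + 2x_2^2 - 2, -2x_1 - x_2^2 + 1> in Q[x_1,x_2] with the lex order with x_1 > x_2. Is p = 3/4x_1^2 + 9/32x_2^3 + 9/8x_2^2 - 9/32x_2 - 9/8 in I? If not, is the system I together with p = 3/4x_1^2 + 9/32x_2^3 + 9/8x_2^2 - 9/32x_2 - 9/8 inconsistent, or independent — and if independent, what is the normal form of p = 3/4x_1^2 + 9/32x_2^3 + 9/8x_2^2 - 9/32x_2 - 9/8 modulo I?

First compute the reduced Gröbner basis of I by Buchberger's algorithm.
f_1 = 4/3x_1^2 - x_1x_2 + 2x_2^2 - 2, LT = x_1^2.
f_2 = -2x_1 - x_2^2 + 1, LT = x_1.

S(f_1,f_2): lcm = x_1^2. S = -1/2x_1x_2^2 - 3/4x_1x_2 + 1/2x_1 + 3/2x_2^2 - 3/2.
  leading term x_1x_2^2: subtract (1/4x_2^2)·f_2 from -1/2x_1x_2^2 - 3/4x_1x_2 + 1/2x_1 + 3/2x_2^2 - 3/2 → -3/4x_1x_2 + 1/2x_1 + 1/4x_2^4 + 5/4x_2^2 - 3/2
  leading term x_1x_2: subtract (3/8x_2)·f_2 from -3/4x_1x_2 + 1/2x_1 + 1/4x_2^4 + 5/4x_2^2 - 3/2 → 1/2x_1 + 1/4x_2^4 + 3/8x_2^3 + 5/4x_2^2 - 3/8x_2 - 3/2
  leading term x_1: subtract (-1/4)·f_2 from 1/2x_1 + 1/4x_2^4 + 3/8x_2^3 + 5/4x_2^2 - 3/8x_2 - 3/2 → 1/4x_2^4 + 3/8x_2^3 + x_2^2 - 3/8x_2 - 5/4
  leading term x_2^4: no divisor's leading term divides it; move 1/4x_2^4 to the remainder.
  leading term x_2^3: no divisor's leading term divides it; move 3/8x_2^3 to the remainder.
  leading term x_2^2: no divisor's leading term divides it; move x_2^2 to the remainder.
  leading term x_2: no divisor's leading term divides it; move -3/8x_2 to the remainder.
  leading term 1: no divisor's leading term divides it; move -5/4 to the remainder.
  remainder 1/4x_2^4 + 3/8x_2^3 + x_2^2 - 3/8x_2 - 5/4 ≠ 0; add h_3 = 1/4x_2^4 + 3/8x_2^3 + x_2^2 - 3/8x_2 - 5/4 to the basis.

The other S-polynomials (S(f_1,h_3), S(f_2,h_3)) all reduce to 0 modulo the current basis, so we have a Gröbner basis.
Inter-reduce: drop elements whose leading term is divisible by another's, tail-reduce, and make monic.
Reduced Gröbner basis: {x_1 + 1/2x_2^2 - 1/2, x_2^4 + 3/2x_2^3 + 4x_2^2 - 3/2x_2 - 5}.
Label its elements g_1 = x_1 + 1/2x_2^2 - 1/2, g_2 = x_2^4 + 3/2x_2^3 + 4x_2^2 - 3/2x_2 - 5.

Reduce p = 3/4x_1^2 + 9/32x_2^3 + 9/8x_2^2 - 9/32x_2 - 9/8 modulo G:
  leading term x_1^2: subtract (3/4x_1)·g_1 from 3/4x_1^2 + 9/32x_2^3 + 9/8x_2^2 - 9/32x_2 - 9/8 → -3/8x_1x_2^2 + 3/8x_1 + 9/32x_2^3 + 9/8x_2^2 - 9/32x_2 - 9/8
  leading term x_1x_2^2: subtract (-3/8x_2^2)·g_1 from -3/8x_1x_2^2 + 3/8x_1 + 9/32x_2^3 + 9/8x_2^2 - 9/32x_2 - 9/8 → 3/8x_1 + 3/16x_2^4 + 9/32x_2^3 + 15/16x_2^2 - 9/32x_2 - 9/8
  leading term x_1: subtract (3/8)·g_1 from 3/8x_1 + 3/16x_2^4 + 9/32x_2^3 + 15/16x_2^2 - 9/32x_2 - 9/8 → 3/16x_2^4 + 9/32x_2^3 + 3/4x_2^2 - 9/32x_2 - 15/16
  leading term x_2^4: subtract (3/16)·g_2 from 3/16x_2^4 + 9/32x_2^3 + 3/4x_2^2 - 9/32x_2 - 15/16 → 0
  normal form = 0.
Since the normal form is 0, p ∈ I.

The remainder on division by a Gröbner basis is unique — it is the normal form.

3/4x_1^2 + 9/32x_2^3 + 9/8x_2^2 - 9/32x_2 - 9/8 lies in I (it reduces to 0).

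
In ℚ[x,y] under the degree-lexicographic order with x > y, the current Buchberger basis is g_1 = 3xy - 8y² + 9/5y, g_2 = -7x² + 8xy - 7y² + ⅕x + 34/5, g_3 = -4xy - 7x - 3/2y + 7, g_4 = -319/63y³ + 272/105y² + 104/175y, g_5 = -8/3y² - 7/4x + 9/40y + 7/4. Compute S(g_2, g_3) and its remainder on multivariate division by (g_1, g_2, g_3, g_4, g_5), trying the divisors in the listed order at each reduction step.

S(g_2, g_3) = -8/7xy² + y³ - 7/4x² - 113/280xy + 7/4x - 34/35y; remainder on division = 203967/40832x - 394613/2041600y - 203967/40832.

lcm(LM(g_2), LM(g_3)) = x²y.
S = (lcm/LT(g_2))·g_2 − (lcm/LT(g_3))·g_3 = -8/7xy² + y³ - 7/4x² - 113/280xy + 7/4x - 34/35y.
Reduce S modulo (g_1, g_2, g_3, g_4, g_5) in that order:
  leading term xy²: subtract (-8/21y)·g_1 from -8/7xy² + y³ - 7/4x² - 113/280xy + 7/4x - 34/35y → -43/21y³ - 7/4x² - 113/280xy + 24/35y² + 7/4x - 34/35y
  leading term y³: subtract (129/319)·g_4 from -43/21y³ - 7/4x² - 113/280xy + 24/35y² + 7/4x - 34/35y → -7/4x² - 113/280xy - 808/2233y² + 7/4x - 67646/55825y
  leading term x²: subtract (¼)·g_2 from -7/4x² - 113/280xy - 808/2233y² + 7/4x - 67646/55825y → -673/280xy + 12399/8932y² + 17/10x - 67646/55825y - 17/10
  leading term xy: subtract (-673/840)·g_1 from -673/280xy + 12399/8932y² + 17/10x - 67646/55825y - 17/10 → -96109/19140y² + 17/10x + 14699/63800y - 17/10
  leading term y²: subtract (96109/51040)·g_5 from -96109/19140y² + 17/10x + 14699/63800y - 17/10 → 203967/40832x - 394613/2041600y - 203967/40832
  leading term x: no divisor's leading term divides it; move 203967/40832x to the remainder.
  leading term y: no divisor's leading term divides it; move -394613/2041600y to the remainder.
  leading term 1: no divisor's leading term divides it; move -203967/40832 to the remainder.
The remainder 203967/40832x - 394613/2041600y - 203967/40832 is nonzero, so it would be added as the next basis element.
An S-polynomial is built so that the two leading terms cancel; whether anything survives reduction is exactly the Gröbner-basis criterion.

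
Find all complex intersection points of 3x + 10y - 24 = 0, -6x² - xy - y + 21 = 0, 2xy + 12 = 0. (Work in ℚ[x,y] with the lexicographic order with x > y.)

Compute a lex Gröbner basis by Buchberger's algorithm.
f_1 = 3x + 10y - 24, LT = x.
f_2 = -6x² - xy - y + 21, LT = x².
f_3 = 2xy + 12, LT = xy.

S(f_1,f_2): lcm = x². S = 19/6xy - 8x - ⅙y + 7/2.
  reduce S modulo (f_1, f_2, f_3):
  remainder -95/9y² + 311/6y - 121/2 ≠ 0; add h_4 = -95/9y² + 311/6y - 121/2 to the basis.

S(f_1,f_3): lcm = xy. S = 10/3y² - 8y - 6.
  reduce S modulo (f_1, f_2, f_3, h_4):
  remainder 159/19y - 477/19 ≠ 0; add h_5 = 159/19y - 477/19 to the basis.

The other S-polynomials (S(f_2,f_3), S(f_1,h_4), S(f_2,h_4), S(f_3,h_4), S(f_1,h_5), S(f_2,h_5), S(f_3,h_5), S(h_4,h_5)) all reduce to 0 modulo the current basis, so we have a Gröbner basis.
Inter-reduce: drop elements whose leading term is divisible by another's, tail-reduce, and make monic.
Reduced Gröbner basis: {x + 2, y - 3}.

Since the basis is lex-ordered, y - 3 is univariate in y. Its roots are {3}. Back-substituting each root into the other basis elements fixes the other coordinates.
  y = 3: the earlier basis element becomes x + 2 = 0, giving x = -2 — point (-2, 3).

{(-2, 3)}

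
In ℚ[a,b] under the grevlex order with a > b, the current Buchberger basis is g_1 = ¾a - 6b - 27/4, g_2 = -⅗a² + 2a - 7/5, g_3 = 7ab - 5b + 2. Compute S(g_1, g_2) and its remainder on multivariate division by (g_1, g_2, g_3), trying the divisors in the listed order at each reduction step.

lcm(LM(g_1), LM(g_2)) = a².
S = (lcm/LT(g_1))·g_1 − (lcm/LT(g_2))·g_2 = -8ab - 17/3a - 7/3.
Reduce S modulo (g_1, g_2, g_3) in that order:
  leading term ab: subtract (-32/3b)·g_1 from -8ab - 17/3a - 7/3 → -64b² - 17/3a - 72b - 7/3
  leading term b²: no divisor's leading term divides it; move -64b² to the remainder.
  leading term a: subtract (-68/9)·g_1 from -17/3a - 72b - 7/3 → -352/3b - 160/3
  leading term b: no divisor's leading term divides it; move -352/3b to the remainder.
  leading term 1: no divisor's leading term divides it; move -160/3 to the remainder.
The remainder -64b² - 352/3b - 160/3 is nonzero, so it would be added as the next basis element.

S(g_1, g_2) = -8ab - 17/3a - 7/3; remainder on division = -64b² - 352/3b - 160/3.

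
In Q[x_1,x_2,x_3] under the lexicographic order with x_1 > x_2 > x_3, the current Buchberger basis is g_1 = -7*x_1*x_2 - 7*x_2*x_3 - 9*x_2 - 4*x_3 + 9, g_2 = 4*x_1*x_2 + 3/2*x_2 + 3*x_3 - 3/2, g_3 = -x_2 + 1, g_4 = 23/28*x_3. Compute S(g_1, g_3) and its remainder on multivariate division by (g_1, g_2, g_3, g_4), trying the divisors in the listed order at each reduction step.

lcm(LM(g_1), LM(g_3)) = x_1*x_2.
S = (lcm/LT(g_1))·g_1 − (lcm/LT(g_3))·g_3 = x_1 + x_2*x_3 + 9/7*x_2 + 4/7*x_3 - 9/7.
Reduce S modulo (g_1, g_2, g_3, g_4) in that order:
  leading term x_1: no divisor's leading term divides it; move x_1 to the remainder.
  leading term x_2*x_3: subtract (-x_3)·g_3 from x_2*x_3 + 9/7*x_2 + 4/7*x_3 - 9/7 → 9/7*x_2 + 11/7*x_3 - 9/7
  leading term x_2: subtract (-9/7)·g_3 from 9/7*x_2 + 11/7*x_3 - 9/7 → 11/7*x_3
  leading term x_3: subtract (44/23)·g_4 from 11/7*x_3 → 0
The remainder x_1 is nonzero, so it would be added as the next basis element.
An S-polynomial is built so that the two leading terms cancel; whether anything survives reduction is exactly the Gröbner-basis criterion.

S(g_1, g_3) = x_1 + x_2*x_3 + 9/7*x_2 + 4/7*x_3 - 9/7; remainder on division = x_1.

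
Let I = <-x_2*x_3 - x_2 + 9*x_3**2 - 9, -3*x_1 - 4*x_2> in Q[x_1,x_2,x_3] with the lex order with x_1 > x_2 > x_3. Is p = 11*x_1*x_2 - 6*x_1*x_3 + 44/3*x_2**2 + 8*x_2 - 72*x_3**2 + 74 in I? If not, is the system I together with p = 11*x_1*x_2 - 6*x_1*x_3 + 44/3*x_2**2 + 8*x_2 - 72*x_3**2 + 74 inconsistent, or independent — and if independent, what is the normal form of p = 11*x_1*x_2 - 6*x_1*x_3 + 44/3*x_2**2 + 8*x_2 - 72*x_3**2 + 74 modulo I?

Adjoining 11*x_1*x_2 - 6*x_1*x_3 + 44/3*x_2**2 + 8*x_2 - 72*x_3**2 + 74 makes the ideal the whole ring: the system is inconsistent.

First compute the reduced Gröbner basis of I by Buchberger's algorithm.
f_1 = -x_2*x_3 - x_2 + 9*x_3**2 - 9, LT = x_2*x_3.
f_2 = -3*x_1 - 4*x_2, LT = x_1.

The S-polynomials (S(f_1,f_2)) all reduce to 0 modulo the current basis, so we have a Gröbner basis.
Inter-reduce: drop elements whose leading term is divisible by another's, tail-reduce, and make monic.
Reduced Gröbner basis: {x_1 + 4/3*x_2, x_2*x_3 + x_2 - 9*x_3**2 + 9}.
Label its elements g_1 = x_1 + 4/3*x_2, g_2 = x_2*x_3 + x_2 - 9*x_3**2 + 9.

Reduce p = 11*x_1*x_2 - 6*x_1*x_3 + 44/3*x_2**2 + 8*x_2 - 72*x_3**2 + 74 modulo G:
  leading term x_1*x_2: subtract (11*x_2)·g_1 from 11*x_1*x_2 - 6*x_1*x_3 + 44/3*x_2**2 + 8*x_2 - 72*x_3**2 + 74 → -6*x_1*x_3 + 8*x_2 - 72*x_3**2 + 74
  leading term x_1*x_3: subtract (-6*x_3)·g_1 from -6*x_1*x_3 + 8*x_2 - 72*x_3**2 + 74 → 8*x_2*x_3 + 8*x_2 - 72*x_3**2 + 74
  leading term x_2*x_3: subtract (8)·g_2 from 8*x_2*x_3 + 8*x_2 - 72*x_3**2 + 74 → 2
  leading term 1: no divisor's leading term divides it; move 2 to the remainder.
  normal form = 2.
The normal form is nonzero, so p ∉ I. Since p minus its normal form lies in I, I + (p) = I + (r) where r = 2; decide whether this ideal is the whole ring.
Here r = 2 is a nonzero constant, hence a unit: 1 ∈ I + (p), the Gröbner basis of I + (p) is {1}, and the enlarged system has no common solution — adjoining p is inconsistent.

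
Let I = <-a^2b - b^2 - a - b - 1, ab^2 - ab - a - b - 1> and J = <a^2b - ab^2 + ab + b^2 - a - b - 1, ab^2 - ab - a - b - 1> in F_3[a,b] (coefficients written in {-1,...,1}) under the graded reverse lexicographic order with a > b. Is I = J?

Two ideals are equal iff their reduced Gröbner bases coincide (the reduced basis is unique for a fixed ordering).
Buchberger on the first generating set:
f_1 = -a^2b - b^2 - a - b - 1, LT = a^2b.
f_2 = ab^2 - ab - a - b - 1, LT = ab^2.

S(f_1,f_2): lcm = a^2b^2. S = a^2b + b^3 + a^2 - ab + b^2 + a + b.
  leading term a^2b: subtract (-1)·f_1 from a^2b + b^3 + a^2 - ab + b^2 + a + b → b^3 + a^2 - ab - 1
  leading term b^3: no divisor's leading term divides it; move b^3 to the remainder.
  leading term a^2: no divisor's leading term divides it; move a^2 to the remainder.
  leading term ab: no divisor's leading term divides it; move -ab to the remainder.
  leading term 1: no divisor's leading term divides it; move -1 to the remainder.
  remainder b^3 + a^2 - ab - 1 ≠ 0; add g_3 = b^3 + a^2 - ab - 1 to the basis.

S(f_1,g_3): lcm = a^2b^3. S = -a^4 + a^3b + b^4 + ab^2 + b^3 + a^2 + b^2.
  leading term a^4: no divisor's leading term divides it; move -a^4 to the remainder.
  leading term a^3b: subtract (-a)·f_1 from a^3b + b^4 + ab^2 + b^3 + a^2 + b^2 → b^4 + b^3 - ab + b^2 - a
  leading term b^4: subtract (b)·g_3 from b^4 + b^3 - ab + b^2 - a → -a^2b + ab^2 + b^3 - ab + b^2 - a + b
  leading term a^2b: subtract (1)·f_1 from -a^2b + ab^2 + b^3 - ab + b^2 - a + b → ab^2 + b^3 - ab - b^2 - b + 1
  leading term ab^2: subtract (1)·f_2 from ab^2 + b^3 - ab - b^2 - b + 1 → b^3 - b^2 + a - 1
  leading term b^3: subtract (1)·g_3 from b^3 - b^2 + a - 1 → -a^2 + ab - b^2 + a
  leading term a^2: no divisor's leading term divides it; move -a^2 to the remainder.
  leading term ab: no divisor's leading term divides it; move ab to the remainder.
  leading term b^2: no divisor's leading term divides it; move -b^2 to the remainder.
  leading term a: no divisor's leading term divides it; move a to the remainder.
  remainder -a^4 - a^2 + ab - b^2 + a ≠ 0; add g_4 = -a^4 - a^2 + ab - b^2 + a to the basis.

S(f_2,g_3): lcm = ab^3. S = -a^3 + a^2b - ab^2 - ab - b^2 + a - b.
  leading term a^3: no divisor's leading term divides it; move -a^3 to the remainder.
  leading term a^2b: subtract (-1)·f_1 from a^2b - ab^2 - ab - b^2 + a - b → -ab^2 - ab + b^2 + b - 1
  leading term ab^2: subtract (-1)·f_2 from -ab^2 - ab + b^2 + b - 1 → ab + b^2 - a + 1
  leading term ab: no divisor's leading term divides it; move ab to the remainder.
  leading term b^2: no divisor's leading term divides it; move b^2 to the remainder.
  leading term a: no divisor's leading term divides it; move -a to the remainder.
  leading term 1: no divisor's leading term divides it; move 1 to the remainder.
  remainder -a^3 + ab + b^2 - a + 1 ≠ 0; add g_5 = -a^3 + ab + b^2 - a + 1 to the basis.

The other S-polynomials (S(f_1,g_4), S(f_2,g_4), S(g_3,g_4), S(f_1,g_5), S(f_2,g_5), S(g_3,g_5), S(g_4,g_5)) all reduce to 0 modulo the current basis, so we have a Gröbner basis.
Inter-reduce: drop elements whose leading term is divisible by another's, tail-reduce, and make monic.
Reduced Gröbner basis: {a^3 - ab - b^2 + a - 1, a^2b + b^2 + a + b + 1, ab^2 - ab - a - b - 1, b^3 + a^2 - ab - 1}.

Buchberger on the second generating set:
h_1 = a^2b - ab^2 + ab + b^2 - a - b - 1, LT = a^2b.
h_2 = ab^2 - ab - a - b - 1, LT = ab^2.

S(h_1,h_2): lcm = a^2b^2. S = -ab^3 + a^2b + ab^2 + b^3 + a^2 - b^2 + a - b.
  leading term ab^3: subtract (-b)·h_2 from -ab^3 + a^2b + ab^2 + b^3 + a^2 - b^2 + a - b → a^2b + b^3 + a^2 - ab + b^2 + a + b
  leading term a^2b: subtract (1)·h_1 from a^2b + b^3 + a^2 - ab + b^2 + a + b → ab^2 + b^3 + a^2 + ab - a - b + 1
  leading term ab^2: subtract (1)·h_2 from ab^2 + b^3 + a^2 + ab - a - b + 1 → b^3 + a^2 - ab - 1
  leading term b^3: no divisor's leading term divides it; move b^3 to the remainder.
  leading term a^2: no divisor's leading term divides it; move a^2 to the remainder.
  leading term ab: no divisor's leading term divides it; move -ab to the remainder.
  leading term 1: no divisor's leading term divides it; move -1 to the remainder.
  remainder b^3 + a^2 - ab - 1 ≠ 0; add k_3 = b^3 + a^2 - ab - 1 to the basis.

S(h_1,k_3): lcm = a^2b^3. S = -ab^4 - a^4 + a^3b + ab^3 + b^4 - ab^2 - b^3 + a^2 - b^2.
  leading term ab^4: subtract (-b^2)·h_2 from -ab^4 - a^4 + a^3b + ab^3 + b^4 - ab^2 - b^3 + a^2 - b^2 → -a^4 + a^3b + b^4 + ab^2 + b^3 + a^2 + b^2
  leading term a^4: no divisor's leading term divides it; move -a^4 to the remainder.
  leading term a^3b: subtract (a)·h_1 from a^3b + b^4 + ab^2 + b^3 + a^2 + b^2 → a^2b^2 + b^4 - a^2b + b^3 - a^2 + ab + b^2 + a
  leading term a^2b^2: subtract (b)·h_1 from a^2b^2 + b^4 - a^2b + b^3 - a^2 + ab + b^2 + a → ab^3 + b^4 - a^2b - ab^2 - a^2 - ab - b^2 + a + b
  leading term ab^3: subtract (b)·h_2 from ab^3 + b^4 - a^2b - ab^2 - a^2 - ab - b^2 + a + b → b^4 - a^2b - a^2 + a - b
  leading term b^4: subtract (b)·k_3 from b^4 - a^2b - a^2 + a - b → a^2b + ab^2 - a^2 + a
  leading term a^2b: subtract (1)·h_1 from a^2b + ab^2 - a^2 + a → -ab^2 - a^2 - ab - b^2 - a + b + 1
  leading term ab^2: subtract (-1)·h_2 from -ab^2 - a^2 - ab - b^2 - a + b + 1 → -a^2 + ab - b^2 + a
  leading term a^2: no divisor's leading term divides it; move -a^2 to the remainder.
  leading term ab: no divisor's leading term divides it; move ab to the remainder.
  leading term b^2: no divisor's leading term divides it; move -b^2 to the remainder.
  leading term a: no divisor's leading term divides it; move a to the remainder.
  remainder -a^4 - a^2 + ab - b^2 + a ≠ 0; add k_4 = -a^4 - a^2 + ab - b^2 + a to the basis.

S(h_2,k_3): lcm = ab^3. S = -a^3 + a^2b - ab^2 - ab - b^2 + a - b.
  leading term a^3: no divisor's leading term divides it; move -a^3 to the remainder.
  leading term a^2b: subtract (1)·h_1 from a^2b - ab^2 - ab - b^2 + a - b → ab + b^2 - a + 1
  leading term ab: no divisor's leading term divides it; move ab to the remainder.
  leading term b^2: no divisor's leading term divides it; move b^2 to the remainder.
  leading term a: no divisor's leading term divides it; move -a to the remainder.
  leading term 1: no divisor's leading term divides it; move 1 to the remainder.
  remainder -a^3 + ab + b^2 - a + 1 ≠ 0; add k_5 = -a^3 + ab + b^2 - a + 1 to the basis.

The other S-polynomials (S(h_1,k_4), S(h_2,k_4), S(k_3,k_4), S(h_1,k_5), S(h_2,k_5), S(k_3,k_5), S(k_4,k_5)) all reduce to 0 modulo the current basis, so we have a Gröbner basis.
Inter-reduce: drop elements whose leading term is divisible by another's, tail-reduce, and make monic.
Reduced Gröbner basis: {a^3 - ab - b^2 + a - 1, a^2b + b^2 + a + b + 1, ab^2 - ab - a - b - 1, b^3 + a^2 - ab - 1}.

Same reduced basis, so the two generating sets span the same ideal.
The choice of monomial ordering does not affect the verdict — as long as both bases are computed under the same ordering, their equality decides ideal equality.

Yes, the ideals are equal.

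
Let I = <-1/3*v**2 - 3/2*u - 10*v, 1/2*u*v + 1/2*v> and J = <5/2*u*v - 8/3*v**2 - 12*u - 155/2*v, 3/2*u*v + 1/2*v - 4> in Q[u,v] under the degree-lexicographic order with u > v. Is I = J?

Since reduced Gröbner bases are canonical representatives of ideals under a given ordering, it suffices to compute and compare them.
Buchberger on the first generating set:
f_1 = -1/3*v**2 - 3/2*u - 10*v, LT = v**2.
f_2 = 1/2*u*v + 1/2*v, LT = u*v.

S(f_1,f_2): lcm = u*v**2. S = 9/2*u**2 + 30*u*v - v**2.
  reduce S modulo (f_1, f_2):
  remainder 9/2*u**2 + 9/2*u ≠ 0; add g_3 = 9/2*u**2 + 9/2*u to the basis.

The other S-polynomials (S(f_1,g_3), S(f_2,g_3)) all reduce to 0 modulo the current basis, so we have a Gröbner basis.
Inter-reduce: drop elements whose leading term is divisible by another's, tail-reduce, and make monic.
Reduced Gröbner basis: {u**2 + u, u*v + v, v**2 + 9/2*u + 30*v}.

Buchberger on the second generating set:
h_1 = 5/2*u*v - 8/3*v**2 - 12*u - 155/2*v, LT = u*v.
h_2 = 3/2*u*v + 1/2*v - 4, LT = u*v.

S(h_1,h_2): lcm = u*v. S = -16/15*v**2 - 24/5*u - 94/3*v + 8/3.
  reduce S modulo (h_1, h_2):
  remainder -16/15*v**2 - 24/5*u - 94/3*v + 8/3 ≠ 0; add k_3 = -16/15*v**2 - 24/5*u - 94/3*v + 8/3 to the basis.

S(h_1,k_3): lcm = u*v**2. S = -16/15*v**3 - 9/2*u**2 - 1367/40*u*v - 31*v**2 + 5/2*u.
  reduce S modulo (h_1, h_2, k_3):
  remainder -9/2*u**2 + u - 8/3*v - 155/2 ≠ 0; add k_4 = -9/2*u**2 + u - 8/3*v - 155/2 to the basis.

The other S-polynomials (S(h_2,k_3), S(h_1,k_4), S(h_2,k_4), S(k_3,k_4)) all reduce to 0 modulo the current basis, so we have a Gröbner basis.
Inter-reduce: drop elements whose leading term is divisible by another's, tail-reduce, and make monic.
Reduced Gröbner basis: {u**2 - 2/9*u + 16/27*v + 155/9, u*v + 1/3*v - 8/3, v**2 + 9/2*u + 235/8*v - 5/2}.

These differ, so the ideals are not equal.

No, the ideals differ.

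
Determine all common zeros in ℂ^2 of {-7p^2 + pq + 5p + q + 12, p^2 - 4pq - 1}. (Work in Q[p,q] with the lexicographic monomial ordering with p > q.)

{(-1, 0), (sqrt(61)/9 + 8/9, -52/9 + 7*sqrt(61)/9), (8/9 - sqrt(61)/9, -7*sqrt(61)/9 - 52/9)}

Compute a lex Gröbner basis by Buchberger's algorithm.
f_1 = -7p^2 + pq + 5p + q + 12, LT = p^2.
f_2 = p^2 - 4pq - 1, LT = p^2.

S(f_1,f_2): lcm = p^2. S = 27/7pq - 5/7p - 1/7q - 5/7.
  leading term pq: no divisor's leading term divides it; move 27/7pq to the remainder.
  leading term p: no divisor's leading term divides it; move -5/7p to the remainder.
  leading term q: no divisor's leading term divides it; move -1/7q to the remainder.
  leading term 1: no divisor's leading term divides it; move -5/7 to the remainder.
  remainder 27/7pq - 5/7p - 1/7q - 5/7 ≠ 0; add h_3 = 27/7pq - 5/7p - 1/7q - 5/7 to the basis.

S(f_1,h_3): lcm = p^2q. S = 5/27p^2 - 1/7pq^2 - 128/189pq + 5/27p - 1/7q^2 - 12/7q.
  leading term p^2: subtract (-5/189)·f_1 from 5/27p^2 - 1/7pq^2 - 128/189pq + 5/27p - 1/7q^2 - 12/7q → -1/7pq^2 - 41/63pq + 20/63p - 1/7q^2 - 319/189q + 20/63
  leading term pq^2: subtract (-1/27q)·h_3 from -1/7pq^2 - 41/63pq + 20/63p - 1/7q^2 - 319/189q + 20/63 → -128/189pq + 20/63p - 4/27q^2 - 12/7q + 20/63
  leading term pq: subtract (-128/729)·h_3 from -128/189pq + 20/63p - 4/27q^2 - 12/7q + 20/63 → 140/729p - 4/27q^2 - 1268/729q + 140/729
  leading term p: no divisor's leading term divides it; move 140/729p to the remainder.
  leading term q^2: no divisor's leading term divides it; move -4/27q^2 to the remainder.
  leading term q: no divisor's leading term divides it; move -1268/729q to the remainder.
  leading term 1: no divisor's leading term divides it; move 140/729 to the remainder.
  remainder 140/729p - 4/27q^2 - 1268/729q + 140/729 ≠ 0; add h_4 = 140/729p - 4/27q^2 - 1268/729q + 140/729 to the basis.

S(f_2,h_3): lcm = p^2q. S = 5/27p^2 - 4pq^2 + 1/27pq + 5/27p - q.
  leading term p^2: subtract (-5/189)·f_1 from 5/27p^2 - 4pq^2 + 1/27pq + 5/27p - q → -4pq^2 + 4/63pq + 20/63p - 184/189q + 20/63
  leading term pq^2: subtract (-28/27q)·h_3 from -4pq^2 + 4/63pq + 20/63p - 184/189q + 20/63 → -128/189pq + 20/63p - 4/27q^2 - 12/7q + 20/63
  leading term pq: subtract (-128/729)·h_3 from -128/189pq + 20/63p - 4/27q^2 - 12/7q + 20/63 → 140/729p - 4/27q^2 - 1268/729q + 140/729
  leading term p: subtract (1)·h_4 from 140/729p - 4/27q^2 - 1268/729q + 140/729 → 0
  remainder 0.

S(f_1,h_4): lcm = p^2. S = 27/35pq^2 + 312/35pq - 12/7p - 1/7q - 12/7.
  leading term pq^2: subtract (1/5q)·h_3 from 27/35pq^2 + 312/35pq - 12/7p - 1/7q - 12/7 → 317/35pq - 12/7p + 1/35q^2 - 12/7
  leading term pq: subtract (317/135)·h_3 from 317/35pq - 12/7p + 1/35q^2 - 12/7 → -1/27p + 1/35q^2 + 317/945q - 1/27
  leading term p: subtract (-27/140)·h_4 from -1/27p + 1/35q^2 + 317/945q - 1/27 → 0
  remainder 0.

S(f_2,h_4): lcm = p^2. S = 27/35pq^2 + 177/35pq - p - 1.
  leading term pq^2: subtract (1/5q)·h_3 from 27/35pq^2 + 177/35pq - p - 1 → 26/5pq - p + 1/35q^2 + 1/7q - 1
  leading term pq: subtract (182/135)·h_3 from 26/5pq - p + 1/35q^2 + 1/7q - 1 → -1/27p + 1/35q^2 + 317/945q - 1/27
  leading term p: subtract (-27/140)·h_4 from -1/27p + 1/35q^2 + 317/945q - 1/27 → 0
  remainder 0.

S(h_3,h_4): lcm = pq. S = -5/27p + 27/35q^3 + 317/35q^2 - 28/27q - 5/27.
  leading term p: subtract (-27/28)·h_4 from -5/27p + 27/35q^3 + 317/35q^2 - 28/27q - 5/27 → 27/35q^3 + 312/35q^2 - 19/7q
  leading term q^3: no divisor's leading term divides it; move 27/35q^3 to the remainder.
  leading term q^2: no divisor's leading term divides it; move 312/35q^2 to the remainder.
  leading term q: no divisor's leading term divides it; move -19/7q to the remainder.
  remainder 27/35q^3 + 312/35q^2 - 19/7q ≠ 0; add h_5 = 27/35q^3 + 312/35q^2 - 19/7q to the basis.

S(f_1,h_5): leading monomials are coprime, so the S-polynomial reduces to 0 (Buchberger's first criterion).
S(f_2,h_5): leading monomials are coprime, so the S-polynomial reduces to 0 (Buchberger's first criterion).
S(h_3,h_5): lcm = pq^3. S = -317/27pq^2 + 95/27pq - 1/27q^3 - 5/27q^2.
  leading term pq^2: subtract (-2219/729q)·h_3 from -317/27pq^2 + 95/27pq - 1/27q^3 - 5/27q^2 → 980/729pq - 1/27q^3 - 452/729q^2 - 1585/729q
  leading term pq: subtract (6860/19683)·h_3 from 980/729pq - 1/27q^3 - 452/729q^2 - 1585/729q → 4900/19683p - 1/27q^3 - 452/729q^2 - 41815/19683q + 4900/19683
  leading term p: subtract (35/27)·h_4 from 4900/19683p - 1/27q^3 - 452/729q^2 - 41815/19683q + 4900/19683 → -1/27q^3 - 104/243q^2 + 95/729q
  leading term q^3: subtract (-35/729)·h_5 from -1/27q^3 - 104/243q^2 + 95/729q → 0
  remainder 0.

S(h_4,h_5): leading monomials are coprime, so the S-polynomial reduces to 0 (Buchberger's first criterion).
Every S-polynomial of the final basis reduces to 0, so we have a Gröbner basis.
Inter-reduce: drop elements whose leading term is divisible by another's, tail-reduce, and make monic.
Reduced Gröbner basis: {p - 27/35q^2 - 317/35q + 1, q^3 + 104/9q^2 - 95/27q}.

Elimination: the polynomial q^3 + 104/9q^2 - 95/27q lies in the elimination ideal for q, so q ∈ {0, -52/9 + 7*sqrt(61)/9, -7*sqrt(61)/9 - 52/9}. For each such q, the remaining basis elements (now univariate) give the rest of the solution.
  q = 0: the earlier basis element becomes p + 1 = 0, giving p = -1 — point (-1, 0).
  q = -52/9 + 7*sqrt(61)/9: the earlier basis element becomes p - 8/9 - sqrt(61)/9 = 0, giving p = sqrt(61)/9 + 8/9 — point (sqrt(61)/9 + 8/9, -52/9 + 7*sqrt(61)/9).
  q = -7*sqrt(61)/9 - 52/9: the earlier basis element becomes p - 8/9 + sqrt(61)/9 = 0, giving p = 8/9 - sqrt(61)/9 — point (8/9 - sqrt(61)/9, -7*sqrt(61)/9 - 52/9).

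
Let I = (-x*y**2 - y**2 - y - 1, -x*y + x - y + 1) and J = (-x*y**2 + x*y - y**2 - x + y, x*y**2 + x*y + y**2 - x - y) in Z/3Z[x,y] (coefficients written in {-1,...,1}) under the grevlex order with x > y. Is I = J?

Two ideals are equal iff their reduced Gröbner bases coincide (the reduced basis is unique for a fixed ordering).
Buchberger on the first generating set:
f_1 = -x*y**2 - y**2 - y - 1, LT = x*y**2.
f_2 = -x*y + x - y + 1, LT = x*y.

S(f_1,f_2): lcm = x*y**2. S = x*y - y + 1.
  reduce S modulo (f_1, f_2):
  remainder x + y - 1 ≠ 0; add g_3 = x + y - 1 to the basis.

S(f_1,g_3): lcm = x*y**2. S = -y**3 - y**2 + y + 1.
  reduce S modulo (f_1, f_2, g_3):
  remainder -y**3 - y**2 + y + 1 ≠ 0; add g_4 = -y**3 - y**2 + y + 1 to the basis.

S(f_2,g_3): lcm = x*y. S = -y**2 - x - y - 1.
  reduce S modulo (f_1, f_2, g_3, g_4):
  remainder -y**2 + 1 ≠ 0; add g_5 = -y**2 + 1 to the basis.

The other S-polynomials (S(f_1,g_4), S(f_2,g_4), S(g_3,g_4), S(f_1,g_5), S(f_2,g_5), S(g_3,g_5), S(g_4,g_5)) all reduce to 0 modulo the current basis, so we have a Gröbner basis.
Inter-reduce: drop elements whose leading term is divisible by another's, tail-reduce, and make monic.
Reduced Gröbner basis: {y**2 - 1, x + y - 1}.

Buchberger on the second generating set:
h_1 = -x*y**2 + x*y - y**2 - x + y, LT = x*y**2.
h_2 = x*y**2 + x*y + y**2 - x - y, LT = x*y**2.

S(h_1,h_2): lcm = x*y**2. S = x*y - x.
  reduce S modulo (h_1, h_2):
  remainder x*y - x ≠ 0; add k_3 = x*y - x to the basis.

S(h_1,k_3): lcm = x*y**2. S = y**2 + x - y.
  reduce S modulo (h_1, h_2, k_3):
  remainder y**2 + x - y ≠ 0; add k_4 = y**2 + x - y to the basis.

S(h_1,k_4): lcm = x*y**2. S = -x**2 + y**2 + x - y.
  reduce S modulo (h_1, h_2, k_3, k_4):
  remainder -x**2 ≠ 0; add k_5 = -x**2 to the basis.

The other S-polynomials (S(h_2,k_3), S(h_2,k_4), S(k_3,k_4), S(h_1,k_5), S(h_2,k_5), S(k_3,k_5), S(k_4,k_5)) all reduce to 0 modulo the current basis, so we have a Gröbner basis.
Inter-reduce: drop elements whose leading term is divisible by another's, tail-reduce, and make monic.
Reduced Gröbner basis: {x**2, x*y - x, y**2 + x - y}.

These differ, so the ideals are not equal.

No, the ideals differ.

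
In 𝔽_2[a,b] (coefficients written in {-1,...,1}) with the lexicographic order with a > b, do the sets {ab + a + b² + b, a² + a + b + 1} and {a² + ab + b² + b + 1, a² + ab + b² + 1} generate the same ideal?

No, the ideals differ.

Equality of ideals is decidable: compute both reduced Gröbner bases (unique for the ordering) and check whether they agree.
Buchberger on the first generating set:
f_1 = ab + a + b² + b, LT = ab.
f_2 = a² + a + b + 1, LT = a².

S(f_1,f_2): lcm = a²b. S = a² + ab² + b² + b.
  leading term a²: subtract (1)·f_2 from a² + ab² + b² + b → ab² + a + b² + 1
  leading term ab²: subtract (b)·f_1 from ab² + a + b² + 1 → ab + a + b³ + 1
  leading term ab: subtract (1)·f_1 from ab + a + b³ + 1 → b³ + b² + b + 1
  leading term b³: no divisor's leading term divides it; move b³ to the remainder.
  leading term b²: no divisor's leading term divides it; move b² to the remainder.
  leading term b: no divisor's leading term divides it; move b to the remainder.
  leading term 1: no divisor's leading term divides it; move 1 to the remainder.
  remainder b³ + b² + b + 1 ≠ 0; add g_3 = b³ + b² + b + 1 to the basis.

The other S-polynomials (S(f_1,g_3), S(f_2,g_3)) all reduce to 0 modulo the current basis, so we have a Gröbner basis.
Inter-reduce: drop elements whose leading term is divisible by another's, tail-reduce, and make monic.
Reduced Gröbner basis: {a² + a + b + 1, ab + a + b² + b, b³ + b² + b + 1}.

Buchberger on the second generating set:
h_1 = a² + ab + b² + b + 1, LT = a².
h_2 = a² + ab + b² + 1, LT = a².

S(h_1,h_2): lcm = a². S = b.
  leading term b: no divisor's leading term divides it; move b to the remainder.
  remainder b ≠ 0; add k_3 = b to the basis.

The other S-polynomials (S(h_1,k_3), S(h_2,k_3)) all reduce to 0 modulo the current basis, so we have a Gröbner basis.
Inter-reduce: drop elements whose leading term is divisible by another's, tail-reduce, and make monic.
Reduced Gröbner basis: {a² + 1, b}.

Since the reduced bases disagree, the two ideals are not the same.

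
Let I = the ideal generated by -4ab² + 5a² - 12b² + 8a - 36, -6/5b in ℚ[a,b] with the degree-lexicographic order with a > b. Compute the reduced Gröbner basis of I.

G = {a² + 8/5a - 36/5, b}

f_1 = -4ab² + 5a² - 12b² + 8a - 36, LT = ab².
f_2 = -6/5b, LT = b.

S(f_1,f_2): lcm = ab². S = -5/4a² + 3b² - 2a + 9.
  leading term a²: no divisor's leading term divides it; move -5/4a² to the remainder.
  leading term b²: subtract (-5/2b)·f_2 from 3b² - 2a + 9 → -2a + 9
  leading term a: no divisor's leading term divides it; move -2a to the remainder.
  leading term 1: no divisor's leading term divides it; move 9 to the remainder.
  remainder -5/4a² - 2a + 9 ≠ 0; add g_3 = -5/4a² - 2a + 9 to the basis.

The other S-polynomials (S(f_1,g_3), S(f_2,g_3)) all reduce to 0 modulo the current basis, so we have a Gröbner basis.
Inter-reduce: drop elements whose leading term is divisible by another's, tail-reduce, and make monic.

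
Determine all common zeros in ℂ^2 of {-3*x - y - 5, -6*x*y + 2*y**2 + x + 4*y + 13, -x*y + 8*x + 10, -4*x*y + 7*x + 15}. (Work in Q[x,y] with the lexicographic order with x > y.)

{(-1, -2)}

Compute a lex Gröbner basis by Buchberger's algorithm.
f_1 = -3*x - y - 5, LT = x.
f_2 = -6*x*y + x + 2*y**2 + 4*y + 13, LT = x*y.
f_3 = -x*y + 8*x + 10, LT = x*y.
f_4 = -4*x*y + 7*x + 15, LT = x*y.

S(f_1,f_2): lcm = x*y. S = 1/6*x + 2/3*y**2 + 7/3*y + 13/6.
  reduce S modulo (f_1, f_2, f_3, f_4):
  remainder 2/3*y**2 + 41/18*y + 17/9 ≠ 0; add h_5 = 2/3*y**2 + 41/18*y + 17/9 to the basis.

S(f_1,f_3): lcm = x*y. S = 8*x + 1/3*y**2 + 5/3*y + 10.
  reduce S modulo (f_1, f_2, f_3, f_4, h_5):
  remainder -77/36*y - 77/18 ≠ 0; add h_6 = -77/36*y - 77/18 to the basis.

The other S-polynomials (S(f_1,f_4), S(f_2,f_3), S(f_2,f_4), S(f_3,f_4), S(f_1,h_5), S(f_2,h_5), S(f_3,h_5), S(f_4,h_5), S(f_1,h_6), S(f_2,h_6), S(f_3,h_6), S(f_4,h_6), S(h_5,h_6)) all reduce to 0 modulo the current basis, so we have a Gröbner basis.
Inter-reduce: drop elements whose leading term is divisible by another's, tail-reduce, and make monic.
Reduced Gröbner basis: {x + 1, y + 2}.

From the last basis element, y + 2 = 0, so y takes values in {-2}. Each choice, substituted upward through the basis, yields the corresponding point(s) of the solution set.
  y = -2: the earlier basis element becomes x + 1 = 0, giving x = -1 — point (-1, -2).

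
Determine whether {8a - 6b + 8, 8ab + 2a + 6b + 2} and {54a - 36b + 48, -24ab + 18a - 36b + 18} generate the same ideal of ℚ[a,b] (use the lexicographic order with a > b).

Two ideals are equal iff their reduced Gröbner bases coincide (the reduced basis is unique for a fixed ordering).
Buchberger on the first generating set:
f_1 = 8a - 6b + 8, LT = a.
f_2 = 8ab + 2a + 6b + 2, LT = ab.

S(f_1,f_2): lcm = ab. S = -¼a - ¾b² + ¼b - ¼.
  leading term a: subtract (-1/32)·f_1 from -¼a - ¾b² + ¼b - ¼ → -¾b² + 1/16b
  leading term b²: no divisor's leading term divides it; move -¾b² to the remainder.
  leading term b: no divisor's leading term divides it; move 1/16b to the remainder.
  remainder -¾b² + 1/16b ≠ 0; add g_3 = -¾b² + 1/16b to the basis.

The other S-polynomials (S(f_1,g_3), S(f_2,g_3)) all reduce to 0 modulo the current basis, so we have a Gröbner basis.
Inter-reduce: drop elements whose leading term is divisible by another's, tail-reduce, and make monic.
Reduced Gröbner basis: {a - ¾b + 1, b² - 1/12b}.

Buchberger on the second generating set:
h_1 = 54a - 36b + 48, LT = a.
h_2 = -24ab + 18a - 36b + 18, LT = ab.

S(h_1,h_2): lcm = ab. S = ¾a - ⅔b² - 11/18b + ¾.
  leading term a: subtract (1/72)·h_1 from ¾a - ⅔b² - 11/18b + ¾ → -⅔b² - 1/9b + 1/12
  leading term b²: no divisor's leading term divides it; move -⅔b² to the remainder.
  leading term b: no divisor's leading term divides it; move -1/9b to the remainder.
  leading term 1: no divisor's leading term divides it; move 1/12 to the remainder.
  remainder -⅔b² - 1/9b + 1/12 ≠ 0; add k_3 = -⅔b² - 1/9b + 1/12 to the basis.

The other S-polynomials (S(h_1,k_3), S(h_2,k_3)) all reduce to 0 modulo the current basis, so we have a Gröbner basis.
Inter-reduce: drop elements whose leading term is divisible by another's, tail-reduce, and make monic.
Reduced Gröbner basis: {a - ⅔b + 8/9, b² + ⅙b - ⅛}.

These differ, so the ideals are not equal.

No, the ideals differ.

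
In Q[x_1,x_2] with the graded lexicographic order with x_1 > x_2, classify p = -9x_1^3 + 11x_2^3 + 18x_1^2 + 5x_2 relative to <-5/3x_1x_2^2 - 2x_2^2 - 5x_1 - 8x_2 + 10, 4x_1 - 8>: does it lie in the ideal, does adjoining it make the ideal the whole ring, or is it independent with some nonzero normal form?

First compute the reduced Gröbner basis of I by Buchberger's algorithm.
f_1 = -5/3x_1x_2^2 - 2x_2^2 - 5x_1 - 8x_2 + 10, LT = x_1x_2^2.
f_2 = 4x_1 - 8, LT = x_1.

S(f_1,f_2): lcm = x_1x_2^2. S = 16/5x_2^2 + 3x_1 + 24/5x_2 - 6.
  leading term x_2^2: no divisor's leading term divides it; move 16/5x_2^2 to the remainder.
  leading term x_1: subtract (3/4)·f_2 from 3x_1 + 24/5x_2 - 6 → 24/5x_2
  leading term x_2: no divisor's leading term divides it; move 24/5x_2 to the remainder.
  remainder 16/5x_2^2 + 24/5x_2 ≠ 0; add h_3 = 16/5x_2^2 + 24/5x_2 to the basis.

The other S-polynomials (S(f_1,h_3), S(f_2,h_3)) all reduce to 0 modulo the current basis, so we have a Gröbner basis.
Inter-reduce: drop elements whose leading term is divisible by another's, tail-reduce, and make monic.
Reduced Gröbner basis: {x_2^2 + 3/2x_2, x_1 - 2}.
Label its elements g_1 = x_2^2 + 3/2x_2, g_2 = x_1 - 2.

Reduce p = -9x_1^3 + 11x_2^3 + 18x_1^2 + 5x_2 modulo G:
  leading term x_1^3: subtract (-9x_1^2)·g_2 from -9x_1^3 + 11x_2^3 + 18x_1^2 + 5x_2 → 11x_2^3 + 5x_2
  leading term x_2^3: subtract (11x_2)·g_1 from 11x_2^3 + 5x_2 → -33/2x_2^2 + 5x_2
  leading term x_2^2: subtract (-33/2)·g_1 from -33/2x_2^2 + 5x_2 → 119/4x_2
  leading term x_2: no divisor's leading term divides it; move 119/4x_2 to the remainder.
  normal form = 119/4x_2.
The normal form is nonzero, so p ∉ I. Since p minus its normal form lies in I, I + (p) = I + (r) where r = 119/4x_2; decide whether this ideal is the whole ring.
Run Buchberger on G together with r (pairs among the g_i already reduce to 0 since G is a Gröbner basis):
g_1 = x_2^2 + 3/2x_2, LT = x_2^2.
g_2 = x_1 - 2, LT = x_1.
r = 119/4x_2, LT = x_2.

The S-polynomials (S(g_1,g_2), S(g_1,r), S(g_2,r)) all reduce to 0 modulo the current basis, so we have a Gröbner basis.
Inter-reduce: drop elements whose leading term is divisible by another's, tail-reduce, and make monic.
Reduced Gröbner basis: {x_1 - 2, x_2}.
The reduced Gröbner basis of I + (p) is {x_1 - 2, x_2} ≠ {1}, a proper ideal, so the enlarged system stays consistent: p is independent of I, with normal form 119/4x_2.

-9x_1^3 + 11x_2^3 + 18x_1^2 + 5x_2 is independent of I; its normal form modulo I is 119/4x_2.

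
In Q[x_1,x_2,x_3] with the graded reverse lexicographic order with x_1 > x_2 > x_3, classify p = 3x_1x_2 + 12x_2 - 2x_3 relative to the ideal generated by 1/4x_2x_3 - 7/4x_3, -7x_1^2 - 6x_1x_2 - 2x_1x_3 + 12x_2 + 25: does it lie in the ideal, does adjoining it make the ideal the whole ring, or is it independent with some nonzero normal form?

3x_1x_2 + 12x_2 - 2x_3 is independent of I; its normal form modulo I is 3x_1x_2 + 12x_2 - 2x_3.

First compute the reduced Gröbner basis of I by Buchberger's algorithm.
f_1 = 1/4x_2x_3 - 7/4x_3, LT = x_2x_3.
f_2 = -7x_1^2 - 6x_1x_2 - 2x_1x_3 + 12x_2 + 25, LT = x_1^2.

The S-polynomials (S(f_1,f_2)) all reduce to 0 modulo the current basis, so we have a Gröbner basis.
Inter-reduce: drop elements whose leading term is divisible by another's, tail-reduce, and make monic.
Reduced Gröbner basis: {x_1^2 + 6/7x_1x_2 + 2/7x_1x_3 - 12/7x_2 - 25/7, x_2x_3 - 7x_3}.
Label its elements g_1 = x_1^2 + 6/7x_1x_2 + 2/7x_1x_3 - 12/7x_2 - 25/7, g_2 = x_2x_3 - 7x_3.

Reduce p = 3x_1x_2 + 12x_2 - 2x_3 modulo G:
  leading term x_1x_2: no divisor's leading term divides it; move 3x_1x_2 to the remainder.
  leading term x_2: no divisor's leading term divides it; move 12x_2 to the remainder.
  leading term x_3: no divisor's leading term divides it; move -2x_3 to the remainder.
  normal form = 3x_1x_2 + 12x_2 - 2x_3.
The normal form is nonzero, so p ∉ I. Since p minus its normal form lies in I, I + (p) = I + (r) where r = 3x_1x_2 + 12x_2 - 2x_3; decide whether this ideal is the whole ring.
Run Buchberger on G together with r (pairs among the g_i already reduce to 0 since G is a Gröbner basis):
g_1 = x_1^2 + 6/7x_1x_2 + 2/7x_1x_3 - 12/7x_2 - 25/7, LT = x_1^2.
g_2 = x_2x_3 - 7x_3, LT = x_2x_3.
r = 3x_1x_2 + 12x_2 - 2x_3, LT = x_1x_2.

S(g_1,r): lcm = x_1^2x_2. S = 6/7x_1x_2^2 + 2/7x_1x_2x_3 - 4x_1x_2 - 12/7x_2^2 + 2/3x_1x_3 - 25/7x_2.
  leading term x_1x_2^2: subtract (2/7x_2)·r from 6/7x_1x_2^2 + 2/7x_1x_2x_3 - 4x_1x_2 - 12/7x_2^2 + 2/3x_1x_3 - 25/7x_2 → 2/7x_1x_2x_3 - 4x_1x_2 - 36/7x_2^2 + 2/3x_1x_3 + 4/7x_2x_3 - 25/7x_2
  leading term x_1x_2x_3: subtract (2/7x_1)·g_2 from 2/7x_1x_2x_3 - 4x_1x_2 - 36/7x_2^2 + 2/3x_1x_3 + 4/7x_2x_3 - 25/7x_2 → -4x_1x_2 - 36/7x_2^2 + 8/3x_1x_3 + 4/7x_2x_3 - 25/7x_2
  leading term x_1x_2: subtract (-4/3)·r from -4x_1x_2 - 36/7x_2^2 + 8/3x_1x_3 + 4/7x_2x_3 - 25/7x_2 → -36/7x_2^2 + 8/3x_1x_3 + 4/7x_2x_3 + 87/7x_2 - 8/3x_3
  leading term x_2^2: no divisor's leading term divides it; move -36/7x_2^2 to the remainder.
  leading term x_1x_3: no divisor's leading term divides it; move 8/3x_1x_3 to the remainder.
  leading term x_2x_3: subtract (4/7)·g_2 from 4/7x_2x_3 + 87/7x_2 - 8/3x_3 → 87/7x_2 + 4/3x_3
  leading term x_2: no divisor's leading term divides it; move 87/7x_2 to the remainder.
  leading term x_3: no divisor's leading term divides it; move 4/3x_3 to the remainder.
  remainder -36/7x_2^2 + 8/3x_1x_3 + 87/7x_2 + 4/3x_3 ≠ 0; add m_4 = -36/7x_2^2 + 8/3x_1x_3 + 87/7x_2 + 4/3x_3 to the basis.

S(g_2,r): lcm = x_1x_2x_3. S = -7x_1x_3 - 4x_2x_3 + 2/3x_3^2.
  leading term x_1x_3: no divisor's leading term divides it; move -7x_1x_3 to the remainder.
  leading term x_2x_3: subtract (-4)·g_2 from -4x_2x_3 + 2/3x_3^2 → 2/3x_3^2 - 28x_3
  leading term x_3^2: no divisor's leading term divides it; move 2/3x_3^2 to the remainder.
  leading term x_3: no divisor's leading term divides it; move -28x_3 to the remainder.
  remainder -7x_1x_3 + 2/3x_3^2 - 28x_3 ≠ 0; add m_5 = -7x_1x_3 + 2/3x_3^2 - 28x_3 to the basis.

S(g_2,m_4): lcm = x_2^2x_3. S = 14/27x_1x_3^2 - 55/12x_2x_3 + 7/27x_3^2.
  leading term x_1x_3^2: subtract (-2/27x_3)·m_5 from 14/27x_1x_3^2 - 55/12x_2x_3 + 7/27x_3^2 → 4/81x_3^3 - 55/12x_2x_3 - 49/27x_3^2
  leading term x_3^3: no divisor's leading term divides it; move 4/81x_3^3 to the remainder.
  leading term x_2x_3: subtract (-55/12)·g_2 from -55/12x_2x_3 - 49/27x_3^2 → -49/27x_3^2 - 385/12x_3
  leading term x_3^2: no divisor's leading term divides it; move -49/27x_3^2 to the remainder.
  leading term x_3: no divisor's leading term divides it; move -385/12x_3 to the remainder.
  remainder 4/81x_3^3 - 49/27x_3^2 - 385/12x_3 ≠ 0; add m_6 = 4/81x_3^3 - 49/27x_3^2 - 385/12x_3 to the basis.

The other S-polynomials (S(g_1,g_2), S(g_1,m_4), S(r,m_4), S(g_1,m_5), S(g_2,m_5), S(r,m_5), S(m_4,m_5), S(g_1,m_6), S(g_2,m_6), S(r,m_6), S(m_4,m_6), S(m_5,m_6)) all reduce to 0 modulo the current basis, so we have a Gröbner basis.
Inter-reduce: drop elements whose leading term is divisible by another's, tail-reduce, and make monic.
Reduced Gröbner basis: {x_3^3 - 147/4x_3^2 - 10395/16x_3, x_1^2 + 4/147x_3^2 - 36/7x_2 - 4/7x_3 - 25/7, x_1x_2 + 4x_2 - 2/3x_3, x_2^2 - 4/81x_3^2 - 29/12x_2 + 49/27x_3, x_1x_3 - 2/21x_3^2 + 4x_3, x_2x_3 - 7x_3}.
The reduced Gröbner basis of I + (p) is {x_3^3 - 147/4x_3^2 - 10395/16x_3, x_1^2 + 4/147x_3^2 - 36/7x_2 - 4/7x_3 - 25/7, x_1x_2 + 4x_2 - 2/3x_3, x_2^2 - 4/81x_3^2 - 29/12x_2 + 49/27x_3, x_1x_3 - 2/21x_3^2 + 4x_3, x_2x_3 - 7x_3} ≠ {1}, a proper ideal, so the enlarged system stays consistent: p is independent of I, with normal form 3x_1x_2 + 12x_2 - 2x_3.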